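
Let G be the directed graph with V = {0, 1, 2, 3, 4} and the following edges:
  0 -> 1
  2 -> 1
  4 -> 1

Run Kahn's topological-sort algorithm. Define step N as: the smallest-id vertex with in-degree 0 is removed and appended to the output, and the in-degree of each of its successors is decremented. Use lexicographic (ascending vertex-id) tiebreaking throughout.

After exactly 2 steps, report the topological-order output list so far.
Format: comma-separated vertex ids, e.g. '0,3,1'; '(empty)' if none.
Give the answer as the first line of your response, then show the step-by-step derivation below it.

0,2

step 1: output 0; order=[0]; indeg=(0,2,0,0,0)
step 2: output 2; order=[0,2]; indeg=(0,1,0,0,0)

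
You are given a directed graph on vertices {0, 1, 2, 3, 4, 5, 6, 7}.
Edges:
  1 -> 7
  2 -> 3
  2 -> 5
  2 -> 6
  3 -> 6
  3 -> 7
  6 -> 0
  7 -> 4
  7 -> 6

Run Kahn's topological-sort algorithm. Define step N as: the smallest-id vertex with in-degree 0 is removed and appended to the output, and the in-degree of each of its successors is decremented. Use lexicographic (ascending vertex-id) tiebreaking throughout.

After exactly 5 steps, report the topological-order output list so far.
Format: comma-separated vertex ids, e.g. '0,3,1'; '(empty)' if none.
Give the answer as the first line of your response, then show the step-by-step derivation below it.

1,2,3,5,7

step 1: output 1; order=[1]; indeg=(1,0,0,1,1,1,3,1)
step 2: output 2; order=[1,2]; indeg=(1,0,0,0,1,0,2,1)
step 3: output 3; order=[1,2,3]; indeg=(1,0,0,0,1,0,1,0)
step 4: output 5; order=[1,2,3,5]; indeg=(1,0,0,0,1,0,1,0)
step 5: output 7; order=[1,2,3,5,7]; indeg=(1,0,0,0,0,0,0,0)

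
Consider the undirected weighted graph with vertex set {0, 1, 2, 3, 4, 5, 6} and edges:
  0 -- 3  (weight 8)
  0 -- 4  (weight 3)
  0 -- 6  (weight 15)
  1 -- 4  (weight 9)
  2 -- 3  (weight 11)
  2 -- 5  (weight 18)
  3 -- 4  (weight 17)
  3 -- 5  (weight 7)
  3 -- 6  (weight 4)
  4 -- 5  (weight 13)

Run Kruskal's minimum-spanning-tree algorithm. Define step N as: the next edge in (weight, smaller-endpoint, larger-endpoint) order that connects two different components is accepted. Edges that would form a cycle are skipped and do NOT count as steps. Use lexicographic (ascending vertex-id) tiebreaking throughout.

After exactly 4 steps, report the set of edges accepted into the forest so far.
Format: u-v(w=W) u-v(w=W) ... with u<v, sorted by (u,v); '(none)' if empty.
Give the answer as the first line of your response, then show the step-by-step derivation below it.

0-3(w=8) 0-4(w=3) 3-5(w=7) 3-6(w=4)

step 1: add edge 0-4 (w=3); MST = {0-4(w=3)}
step 2: add edge 3-6 (w=4); MST = {0-4(w=3) 3-6(w=4)}
step 3: add edge 3-5 (w=7); MST = {0-4(w=3) 3-5(w=7) 3-6(w=4)}
step 4: add edge 0-3 (w=8); MST = {0-3(w=8) 0-4(w=3) 3-5(w=7) 3-6(w=4)}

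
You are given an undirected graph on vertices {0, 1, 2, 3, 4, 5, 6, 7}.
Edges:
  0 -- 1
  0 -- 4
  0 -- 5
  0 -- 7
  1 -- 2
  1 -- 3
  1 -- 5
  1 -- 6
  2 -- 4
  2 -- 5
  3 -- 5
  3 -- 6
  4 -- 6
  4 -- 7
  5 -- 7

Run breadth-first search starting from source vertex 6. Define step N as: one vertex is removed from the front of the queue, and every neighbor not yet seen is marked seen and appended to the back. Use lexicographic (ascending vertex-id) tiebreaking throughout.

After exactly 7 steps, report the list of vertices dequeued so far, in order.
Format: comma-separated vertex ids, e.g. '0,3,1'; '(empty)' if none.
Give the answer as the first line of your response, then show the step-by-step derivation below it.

6,1,3,4,0,2,5

step 1: dequeue 6; queue=[1,3,4]; order=6
step 2: dequeue 1; queue=[3,4,0,2,5]; order=6,1
step 3: dequeue 3; queue=[4,0,2,5]; order=6,1,3
step 4: dequeue 4; queue=[0,2,5,7]; order=6,1,3,4
step 5: dequeue 0; queue=[2,5,7]; order=6,1,3,4,0
step 6: dequeue 2; queue=[5,7]; order=6,1,3,4,0,2
step 7: dequeue 5; queue=[7]; order=6,1,3,4,0,2,5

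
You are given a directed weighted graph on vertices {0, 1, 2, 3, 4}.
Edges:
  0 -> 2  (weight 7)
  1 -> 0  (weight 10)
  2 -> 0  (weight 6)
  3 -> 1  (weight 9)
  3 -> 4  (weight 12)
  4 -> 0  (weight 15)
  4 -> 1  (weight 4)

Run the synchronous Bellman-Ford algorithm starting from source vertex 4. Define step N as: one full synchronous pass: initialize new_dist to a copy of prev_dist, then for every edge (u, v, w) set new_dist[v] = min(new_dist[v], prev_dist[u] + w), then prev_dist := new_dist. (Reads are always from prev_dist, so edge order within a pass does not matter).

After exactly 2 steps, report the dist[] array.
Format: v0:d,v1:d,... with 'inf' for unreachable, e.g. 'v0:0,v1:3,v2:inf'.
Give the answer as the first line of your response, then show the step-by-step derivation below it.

v0:14,v1:4,v2:22,v3:inf,v4:0

step 1: dist = v0:15,v1:4,v2:inf,v3:inf,v4:0
step 2: dist = v0:14,v1:4,v2:22,v3:inf,v4:0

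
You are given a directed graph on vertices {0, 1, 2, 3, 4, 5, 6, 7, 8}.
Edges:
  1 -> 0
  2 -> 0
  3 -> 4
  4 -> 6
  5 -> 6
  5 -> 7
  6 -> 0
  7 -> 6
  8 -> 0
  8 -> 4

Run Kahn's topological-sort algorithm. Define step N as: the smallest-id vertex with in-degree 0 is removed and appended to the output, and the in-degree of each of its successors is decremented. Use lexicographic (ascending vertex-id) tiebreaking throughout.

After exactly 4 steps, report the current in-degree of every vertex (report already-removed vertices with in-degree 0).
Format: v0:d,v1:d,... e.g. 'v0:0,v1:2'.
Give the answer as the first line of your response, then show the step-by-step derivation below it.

v0:2,v1:0,v2:0,v3:0,v4:1,v5:0,v6:2,v7:0,v8:0

step 1: output 1; order=[1]; indeg=(3,0,0,0,2,0,3,1,0)
step 2: output 2; order=[1,2]; indeg=(2,0,0,0,2,0,3,1,0)
step 3: output 3; order=[1,2,3]; indeg=(2,0,0,0,1,0,3,1,0)
step 4: output 5; order=[1,2,3,5]; indeg=(2,0,0,0,1,0,2,0,0)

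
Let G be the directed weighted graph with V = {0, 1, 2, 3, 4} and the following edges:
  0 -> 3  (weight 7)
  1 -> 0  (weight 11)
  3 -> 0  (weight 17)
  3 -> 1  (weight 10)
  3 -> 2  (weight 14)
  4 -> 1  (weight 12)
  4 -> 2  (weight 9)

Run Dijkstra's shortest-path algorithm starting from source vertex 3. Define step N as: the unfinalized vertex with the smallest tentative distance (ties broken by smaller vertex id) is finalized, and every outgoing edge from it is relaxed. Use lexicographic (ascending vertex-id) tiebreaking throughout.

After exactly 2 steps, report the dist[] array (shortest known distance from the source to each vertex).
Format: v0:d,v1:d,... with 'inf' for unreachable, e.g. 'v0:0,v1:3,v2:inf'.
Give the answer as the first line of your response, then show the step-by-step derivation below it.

v0:17,v1:10,v2:14,v3:0,v4:inf

step 1: dist = v0:17,v1:10,v2:14,v3:0,v4:inf
step 2: dist = v0:17,v1:10,v2:14,v3:0,v4:inf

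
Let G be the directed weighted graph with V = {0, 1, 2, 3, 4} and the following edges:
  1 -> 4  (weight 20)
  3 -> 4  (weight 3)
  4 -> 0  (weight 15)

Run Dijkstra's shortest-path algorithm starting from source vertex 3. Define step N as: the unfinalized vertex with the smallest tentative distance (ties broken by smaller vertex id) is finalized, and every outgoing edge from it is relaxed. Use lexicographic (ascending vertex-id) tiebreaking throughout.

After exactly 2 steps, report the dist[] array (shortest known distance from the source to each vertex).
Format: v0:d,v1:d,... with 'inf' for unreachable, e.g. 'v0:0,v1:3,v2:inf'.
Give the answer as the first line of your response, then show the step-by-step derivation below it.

v0:18,v1:inf,v2:inf,v3:0,v4:3

step 1: dist = v0:inf,v1:inf,v2:inf,v3:0,v4:3
step 2: dist = v0:18,v1:inf,v2:inf,v3:0,v4:3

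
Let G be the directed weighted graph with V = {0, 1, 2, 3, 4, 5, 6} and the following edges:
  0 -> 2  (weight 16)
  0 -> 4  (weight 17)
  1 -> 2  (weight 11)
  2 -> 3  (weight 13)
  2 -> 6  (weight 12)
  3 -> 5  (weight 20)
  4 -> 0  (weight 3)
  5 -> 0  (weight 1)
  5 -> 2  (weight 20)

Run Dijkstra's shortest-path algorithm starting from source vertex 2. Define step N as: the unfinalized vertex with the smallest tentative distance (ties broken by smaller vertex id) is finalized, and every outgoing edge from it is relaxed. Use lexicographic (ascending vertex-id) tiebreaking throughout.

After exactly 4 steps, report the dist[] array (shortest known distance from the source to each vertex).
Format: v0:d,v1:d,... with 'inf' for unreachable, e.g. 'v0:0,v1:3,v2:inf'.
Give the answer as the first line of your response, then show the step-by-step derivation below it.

v0:34,v1:inf,v2:0,v3:13,v4:inf,v5:33,v6:12

step 1: dist = v0:inf,v1:inf,v2:0,v3:13,v4:inf,v5:inf,v6:12
step 2: dist = v0:inf,v1:inf,v2:0,v3:13,v4:inf,v5:inf,v6:12
step 3: dist = v0:inf,v1:inf,v2:0,v3:13,v4:inf,v5:33,v6:12
step 4: dist = v0:34,v1:inf,v2:0,v3:13,v4:inf,v5:33,v6:12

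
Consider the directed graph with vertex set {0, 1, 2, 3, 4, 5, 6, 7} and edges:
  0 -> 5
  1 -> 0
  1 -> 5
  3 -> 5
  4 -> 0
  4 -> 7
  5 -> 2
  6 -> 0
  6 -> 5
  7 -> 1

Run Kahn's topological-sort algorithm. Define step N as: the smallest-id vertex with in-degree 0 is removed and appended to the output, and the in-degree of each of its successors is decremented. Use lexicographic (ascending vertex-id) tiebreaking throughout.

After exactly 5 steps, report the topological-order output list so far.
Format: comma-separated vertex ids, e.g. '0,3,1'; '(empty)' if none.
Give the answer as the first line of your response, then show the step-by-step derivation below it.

3,4,6,7,1

step 1: output 3; order=[3]; indeg=(3,1,1,0,0,3,0,1)
step 2: output 4; order=[3,4]; indeg=(2,1,1,0,0,3,0,0)
step 3: output 6; order=[3,4,6]; indeg=(1,1,1,0,0,2,0,0)
step 4: output 7; order=[3,4,6,7]; indeg=(1,0,1,0,0,2,0,0)
step 5: output 1; order=[3,4,6,7,1]; indeg=(0,0,1,0,0,1,0,0)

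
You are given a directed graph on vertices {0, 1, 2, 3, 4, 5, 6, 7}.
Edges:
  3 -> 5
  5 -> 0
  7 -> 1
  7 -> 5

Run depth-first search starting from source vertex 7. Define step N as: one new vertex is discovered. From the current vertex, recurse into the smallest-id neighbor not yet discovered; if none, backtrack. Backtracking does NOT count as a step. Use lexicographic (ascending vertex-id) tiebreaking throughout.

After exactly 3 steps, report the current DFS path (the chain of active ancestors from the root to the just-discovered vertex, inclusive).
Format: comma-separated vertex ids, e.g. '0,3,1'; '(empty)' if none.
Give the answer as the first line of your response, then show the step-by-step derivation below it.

7,5

step 1: discover 7; path=7; order=7
step 2: discover 1; path=7>1; order=7,1
step 3: discover 5; path=7>5; order=7,1,5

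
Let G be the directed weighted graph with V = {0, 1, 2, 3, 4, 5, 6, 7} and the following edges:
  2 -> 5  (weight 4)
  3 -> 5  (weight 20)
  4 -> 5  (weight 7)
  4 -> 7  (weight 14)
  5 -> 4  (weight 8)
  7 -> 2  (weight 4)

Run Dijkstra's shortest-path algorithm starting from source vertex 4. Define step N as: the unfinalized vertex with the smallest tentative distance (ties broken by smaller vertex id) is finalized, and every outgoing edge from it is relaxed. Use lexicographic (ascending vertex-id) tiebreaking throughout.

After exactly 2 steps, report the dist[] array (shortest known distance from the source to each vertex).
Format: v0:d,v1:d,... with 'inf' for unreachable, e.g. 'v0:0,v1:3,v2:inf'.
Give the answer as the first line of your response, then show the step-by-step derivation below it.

v0:inf,v1:inf,v2:inf,v3:inf,v4:0,v5:7,v6:inf,v7:14

step 1: dist = v0:inf,v1:inf,v2:inf,v3:inf,v4:0,v5:7,v6:inf,v7:14
step 2: dist = v0:inf,v1:inf,v2:inf,v3:inf,v4:0,v5:7,v6:inf,v7:14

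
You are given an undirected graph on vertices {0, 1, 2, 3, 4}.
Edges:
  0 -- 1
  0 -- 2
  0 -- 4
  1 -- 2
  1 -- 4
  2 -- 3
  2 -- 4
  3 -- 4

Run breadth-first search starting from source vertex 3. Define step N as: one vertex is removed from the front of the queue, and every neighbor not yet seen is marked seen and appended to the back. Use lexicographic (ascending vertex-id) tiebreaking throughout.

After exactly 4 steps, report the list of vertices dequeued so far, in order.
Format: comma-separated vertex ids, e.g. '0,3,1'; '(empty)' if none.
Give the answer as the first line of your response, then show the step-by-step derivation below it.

3,2,4,0

step 1: dequeue 3; queue=[2,4]; order=3
step 2: dequeue 2; queue=[4,0,1]; order=3,2
step 3: dequeue 4; queue=[0,1]; order=3,2,4
step 4: dequeue 0; queue=[1]; order=3,2,4,0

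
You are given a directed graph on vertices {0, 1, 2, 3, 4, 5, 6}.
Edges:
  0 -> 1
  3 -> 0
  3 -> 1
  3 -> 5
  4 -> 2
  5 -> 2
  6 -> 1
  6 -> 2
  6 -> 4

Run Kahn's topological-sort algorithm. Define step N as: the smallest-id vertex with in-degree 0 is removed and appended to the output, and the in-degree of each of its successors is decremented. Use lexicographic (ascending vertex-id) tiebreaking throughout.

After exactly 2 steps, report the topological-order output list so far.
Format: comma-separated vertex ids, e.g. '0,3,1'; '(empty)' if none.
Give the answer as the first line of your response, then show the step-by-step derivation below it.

3,0

step 1: output 3; order=[3]; indeg=(0,2,3,0,1,0,0)
step 2: output 0; order=[3,0]; indeg=(0,1,3,0,1,0,0)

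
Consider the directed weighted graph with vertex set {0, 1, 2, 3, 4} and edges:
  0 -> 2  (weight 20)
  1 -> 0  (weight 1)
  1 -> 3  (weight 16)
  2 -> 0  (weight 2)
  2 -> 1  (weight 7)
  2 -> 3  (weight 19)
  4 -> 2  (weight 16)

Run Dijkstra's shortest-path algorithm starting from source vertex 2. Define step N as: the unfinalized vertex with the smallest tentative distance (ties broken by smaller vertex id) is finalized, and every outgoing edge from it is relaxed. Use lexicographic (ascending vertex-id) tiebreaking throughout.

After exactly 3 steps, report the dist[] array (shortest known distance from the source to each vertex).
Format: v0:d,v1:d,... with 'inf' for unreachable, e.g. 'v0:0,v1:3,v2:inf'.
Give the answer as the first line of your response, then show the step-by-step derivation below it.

v0:2,v1:7,v2:0,v3:19,v4:inf

step 1: dist = v0:2,v1:7,v2:0,v3:19,v4:inf
step 2: dist = v0:2,v1:7,v2:0,v3:19,v4:inf
step 3: dist = v0:2,v1:7,v2:0,v3:19,v4:inf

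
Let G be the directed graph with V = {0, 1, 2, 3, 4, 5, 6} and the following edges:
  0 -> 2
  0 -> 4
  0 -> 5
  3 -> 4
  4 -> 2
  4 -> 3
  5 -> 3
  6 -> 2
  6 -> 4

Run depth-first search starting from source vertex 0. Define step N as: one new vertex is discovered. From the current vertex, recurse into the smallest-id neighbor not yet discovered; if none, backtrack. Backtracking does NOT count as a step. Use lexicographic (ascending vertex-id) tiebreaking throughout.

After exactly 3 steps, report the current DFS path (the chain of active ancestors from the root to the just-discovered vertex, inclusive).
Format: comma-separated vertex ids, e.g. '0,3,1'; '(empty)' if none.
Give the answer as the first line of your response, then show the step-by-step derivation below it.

0,4

step 1: discover 0; path=0; order=0
step 2: discover 2; path=0>2; order=0,2
step 3: discover 4; path=0>4; order=0,2,4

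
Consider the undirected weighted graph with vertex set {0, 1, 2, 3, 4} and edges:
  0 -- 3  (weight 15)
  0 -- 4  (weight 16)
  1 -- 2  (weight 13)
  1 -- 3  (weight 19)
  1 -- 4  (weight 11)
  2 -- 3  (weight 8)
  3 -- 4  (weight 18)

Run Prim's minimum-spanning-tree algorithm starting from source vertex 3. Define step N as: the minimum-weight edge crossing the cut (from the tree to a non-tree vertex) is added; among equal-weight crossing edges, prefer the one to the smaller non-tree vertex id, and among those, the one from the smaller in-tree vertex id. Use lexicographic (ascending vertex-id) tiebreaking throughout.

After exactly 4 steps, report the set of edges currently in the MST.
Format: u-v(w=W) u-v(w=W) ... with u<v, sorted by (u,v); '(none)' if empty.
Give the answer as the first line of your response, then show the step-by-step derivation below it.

0-3(w=15) 1-2(w=13) 1-4(w=11) 2-3(w=8)

step 1: add edge 2-3 (w=8); MST = {2-3(w=8)}
step 2: add edge 1-2 (w=13); MST = {1-2(w=13) 2-3(w=8)}
step 3: add edge 1-4 (w=11); MST = {1-2(w=13) 1-4(w=11) 2-3(w=8)}
step 4: add edge 0-3 (w=15); MST = {0-3(w=15) 1-2(w=13) 1-4(w=11) 2-3(w=8)}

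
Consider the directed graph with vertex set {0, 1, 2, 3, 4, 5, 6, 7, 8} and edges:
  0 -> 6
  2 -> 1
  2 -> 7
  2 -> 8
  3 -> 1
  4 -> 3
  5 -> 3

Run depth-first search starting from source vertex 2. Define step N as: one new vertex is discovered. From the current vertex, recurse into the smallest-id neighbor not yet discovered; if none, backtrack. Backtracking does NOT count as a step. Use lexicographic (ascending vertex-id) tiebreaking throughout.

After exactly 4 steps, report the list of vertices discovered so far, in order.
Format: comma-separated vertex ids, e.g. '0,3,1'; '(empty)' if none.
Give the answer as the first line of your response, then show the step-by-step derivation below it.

2,1,7,8

step 1: discover 2; path=2; order=2
step 2: discover 1; path=2>1; order=2,1
step 3: discover 7; path=2>7; order=2,1,7
step 4: discover 8; path=2>8; order=2,1,7,8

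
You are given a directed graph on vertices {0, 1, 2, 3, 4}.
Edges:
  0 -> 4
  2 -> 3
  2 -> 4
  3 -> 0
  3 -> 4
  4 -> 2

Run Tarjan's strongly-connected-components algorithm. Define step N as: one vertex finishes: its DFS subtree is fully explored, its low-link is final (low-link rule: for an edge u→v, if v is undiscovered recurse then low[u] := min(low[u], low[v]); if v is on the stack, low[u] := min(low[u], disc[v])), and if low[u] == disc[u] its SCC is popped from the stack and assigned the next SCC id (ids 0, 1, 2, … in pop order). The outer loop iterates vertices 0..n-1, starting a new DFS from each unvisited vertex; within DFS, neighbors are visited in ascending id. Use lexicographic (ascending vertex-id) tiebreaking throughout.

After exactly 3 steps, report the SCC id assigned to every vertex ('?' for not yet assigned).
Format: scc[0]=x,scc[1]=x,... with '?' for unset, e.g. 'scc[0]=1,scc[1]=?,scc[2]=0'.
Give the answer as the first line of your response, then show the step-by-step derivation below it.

scc[0]=?,scc[1]=?,scc[2]=?,scc[3]=?,scc[4]=?

step 1: low=(low[0]=0,low[1]=?,low[2]=2,low[3]=0,low[4]=1); scc=(scc[0]=?,scc[1]=?,scc[2]=?,scc[3]=?,scc[4]=?)
step 2: low=(low[0]=0,low[1]=?,low[2]=0,low[3]=0,low[4]=1); scc=(scc[0]=?,scc[1]=?,scc[2]=?,scc[3]=?,scc[4]=?)
step 3: low=(low[0]=0,low[1]=?,low[2]=0,low[3]=0,low[4]=0); scc=(scc[0]=?,scc[1]=?,scc[2]=?,scc[3]=?,scc[4]=?)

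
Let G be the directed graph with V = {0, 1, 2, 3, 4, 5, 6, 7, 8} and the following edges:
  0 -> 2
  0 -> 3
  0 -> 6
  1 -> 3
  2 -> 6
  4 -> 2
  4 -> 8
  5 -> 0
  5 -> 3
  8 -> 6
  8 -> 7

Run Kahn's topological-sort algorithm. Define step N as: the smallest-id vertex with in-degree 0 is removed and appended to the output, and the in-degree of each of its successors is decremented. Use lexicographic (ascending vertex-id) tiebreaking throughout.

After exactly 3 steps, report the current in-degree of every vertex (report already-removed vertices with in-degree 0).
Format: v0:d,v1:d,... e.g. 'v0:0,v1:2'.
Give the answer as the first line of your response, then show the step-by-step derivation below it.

v0:0,v1:0,v2:1,v3:1,v4:0,v5:0,v6:3,v7:1,v8:0

step 1: output 1; order=[1]; indeg=(1,0,2,2,0,0,3,1,1)
step 2: output 4; order=[1,4]; indeg=(1,0,1,2,0,0,3,1,0)
step 3: output 5; order=[1,4,5]; indeg=(0,0,1,1,0,0,3,1,0)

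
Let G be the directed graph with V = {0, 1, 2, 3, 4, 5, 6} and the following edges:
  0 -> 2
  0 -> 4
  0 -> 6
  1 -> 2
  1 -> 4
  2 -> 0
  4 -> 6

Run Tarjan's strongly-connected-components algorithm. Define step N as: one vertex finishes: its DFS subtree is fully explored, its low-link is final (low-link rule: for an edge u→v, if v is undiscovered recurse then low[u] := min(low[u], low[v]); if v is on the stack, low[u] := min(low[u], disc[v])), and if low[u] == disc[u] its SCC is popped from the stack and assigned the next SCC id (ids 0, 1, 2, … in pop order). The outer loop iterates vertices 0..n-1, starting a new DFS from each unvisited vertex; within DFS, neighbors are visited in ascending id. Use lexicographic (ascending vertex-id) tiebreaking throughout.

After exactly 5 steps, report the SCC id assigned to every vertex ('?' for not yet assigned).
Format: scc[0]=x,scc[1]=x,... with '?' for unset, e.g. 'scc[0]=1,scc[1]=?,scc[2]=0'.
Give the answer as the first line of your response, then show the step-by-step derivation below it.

scc[0]=2,scc[1]=3,scc[2]=2,scc[3]=?,scc[4]=1,scc[5]=?,scc[6]=0

step 1: low=(low[0]=0,low[1]=?,low[2]=0,low[3]=?,low[4]=?,low[5]=?,low[6]=?); scc=(scc[0]=?,scc[1]=?,scc[2]=?,scc[3]=?,scc[4]=?,scc[5]=?,scc[6]=?)
step 2: low=(low[0]=0,low[1]=?,low[2]=0,low[3]=?,low[4]=2,low[5]=?,low[6]=3); scc=(scc[0]=?,scc[1]=?,scc[2]=?,scc[3]=?,scc[4]=?,scc[5]=?,scc[6]=0)
step 3: low=(low[0]=0,low[1]=?,low[2]=0,low[3]=?,low[4]=2,low[5]=?,low[6]=3); scc=(scc[0]=?,scc[1]=?,scc[2]=?,scc[3]=?,scc[4]=1,scc[5]=?,scc[6]=0)
step 4: low=(low[0]=0,low[1]=?,low[2]=0,low[3]=?,low[4]=2,low[5]=?,low[6]=3); scc=(scc[0]=2,scc[1]=?,scc[2]=2,scc[3]=?,scc[4]=1,scc[5]=?,scc[6]=0)
step 5: low=(low[0]=0,low[1]=4,low[2]=0,low[3]=?,low[4]=2,low[5]=?,low[6]=3); scc=(scc[0]=2,scc[1]=3,scc[2]=2,scc[3]=?,scc[4]=1,scc[5]=?,scc[6]=0)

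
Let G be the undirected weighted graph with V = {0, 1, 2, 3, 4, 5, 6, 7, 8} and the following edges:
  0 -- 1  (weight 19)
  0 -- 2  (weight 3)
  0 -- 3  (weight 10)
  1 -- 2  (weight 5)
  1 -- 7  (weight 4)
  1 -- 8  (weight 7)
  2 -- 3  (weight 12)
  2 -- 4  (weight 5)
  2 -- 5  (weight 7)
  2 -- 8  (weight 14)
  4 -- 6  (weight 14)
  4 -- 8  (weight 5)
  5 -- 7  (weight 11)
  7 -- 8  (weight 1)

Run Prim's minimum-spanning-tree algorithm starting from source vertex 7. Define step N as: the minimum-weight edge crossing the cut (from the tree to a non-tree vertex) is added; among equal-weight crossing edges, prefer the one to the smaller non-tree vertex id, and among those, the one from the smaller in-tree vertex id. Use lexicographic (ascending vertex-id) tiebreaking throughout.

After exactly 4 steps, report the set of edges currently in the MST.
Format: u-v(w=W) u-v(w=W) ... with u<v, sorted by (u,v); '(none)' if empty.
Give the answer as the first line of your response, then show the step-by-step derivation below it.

0-2(w=3) 1-2(w=5) 1-7(w=4) 7-8(w=1)

step 1: add edge 7-8 (w=1); MST = {7-8(w=1)}
step 2: add edge 1-7 (w=4); MST = {1-7(w=4) 7-8(w=1)}
step 3: add edge 1-2 (w=5); MST = {1-2(w=5) 1-7(w=4) 7-8(w=1)}
step 4: add edge 0-2 (w=3); MST = {0-2(w=3) 1-2(w=5) 1-7(w=4) 7-8(w=1)}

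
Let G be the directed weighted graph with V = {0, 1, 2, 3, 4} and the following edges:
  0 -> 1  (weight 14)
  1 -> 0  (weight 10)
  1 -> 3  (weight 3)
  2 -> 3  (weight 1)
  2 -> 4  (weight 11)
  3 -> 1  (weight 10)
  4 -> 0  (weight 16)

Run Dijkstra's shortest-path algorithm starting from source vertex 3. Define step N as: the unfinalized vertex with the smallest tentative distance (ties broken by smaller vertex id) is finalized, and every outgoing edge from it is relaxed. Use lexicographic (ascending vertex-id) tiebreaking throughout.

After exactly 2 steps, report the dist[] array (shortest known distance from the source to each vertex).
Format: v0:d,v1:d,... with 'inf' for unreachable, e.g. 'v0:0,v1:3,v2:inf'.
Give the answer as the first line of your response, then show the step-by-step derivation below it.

v0:20,v1:10,v2:inf,v3:0,v4:inf

step 1: dist = v0:inf,v1:10,v2:inf,v3:0,v4:inf
step 2: dist = v0:20,v1:10,v2:inf,v3:0,v4:inf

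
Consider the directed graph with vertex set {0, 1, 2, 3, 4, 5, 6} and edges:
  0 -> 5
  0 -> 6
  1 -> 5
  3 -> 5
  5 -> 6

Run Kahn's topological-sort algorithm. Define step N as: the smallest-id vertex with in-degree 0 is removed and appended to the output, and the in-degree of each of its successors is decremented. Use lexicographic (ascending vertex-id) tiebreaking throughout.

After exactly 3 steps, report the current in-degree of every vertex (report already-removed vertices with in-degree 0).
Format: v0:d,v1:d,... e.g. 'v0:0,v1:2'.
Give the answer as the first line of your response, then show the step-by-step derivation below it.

v0:0,v1:0,v2:0,v3:0,v4:0,v5:1,v6:1

step 1: output 0; order=[0]; indeg=(0,0,0,0,0,2,1)
step 2: output 1; order=[0,1]; indeg=(0,0,0,0,0,1,1)
step 3: output 2; order=[0,1,2]; indeg=(0,0,0,0,0,1,1)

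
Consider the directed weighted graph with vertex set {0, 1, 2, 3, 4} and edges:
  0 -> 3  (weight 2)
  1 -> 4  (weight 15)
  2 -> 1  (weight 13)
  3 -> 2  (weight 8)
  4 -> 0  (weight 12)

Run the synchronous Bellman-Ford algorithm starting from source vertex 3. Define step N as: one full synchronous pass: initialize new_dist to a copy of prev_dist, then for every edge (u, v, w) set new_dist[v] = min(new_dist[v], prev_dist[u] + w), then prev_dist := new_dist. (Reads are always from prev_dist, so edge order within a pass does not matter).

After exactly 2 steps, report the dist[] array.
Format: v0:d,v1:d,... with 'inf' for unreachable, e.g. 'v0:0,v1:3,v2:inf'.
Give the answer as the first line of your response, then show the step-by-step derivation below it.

v0:inf,v1:21,v2:8,v3:0,v4:inf

step 1: dist = v0:inf,v1:inf,v2:8,v3:0,v4:inf
step 2: dist = v0:inf,v1:21,v2:8,v3:0,v4:inf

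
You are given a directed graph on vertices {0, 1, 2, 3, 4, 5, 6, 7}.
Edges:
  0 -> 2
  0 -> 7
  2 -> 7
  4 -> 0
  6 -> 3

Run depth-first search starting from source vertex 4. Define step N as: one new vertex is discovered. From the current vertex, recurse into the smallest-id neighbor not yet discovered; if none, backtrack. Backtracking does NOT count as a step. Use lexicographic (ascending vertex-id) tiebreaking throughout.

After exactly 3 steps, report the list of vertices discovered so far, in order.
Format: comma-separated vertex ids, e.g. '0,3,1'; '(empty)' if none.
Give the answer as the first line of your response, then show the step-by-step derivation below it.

4,0,2

step 1: discover 4; path=4; order=4
step 2: discover 0; path=4>0; order=4,0
step 3: discover 2; path=4>0>2; order=4,0,2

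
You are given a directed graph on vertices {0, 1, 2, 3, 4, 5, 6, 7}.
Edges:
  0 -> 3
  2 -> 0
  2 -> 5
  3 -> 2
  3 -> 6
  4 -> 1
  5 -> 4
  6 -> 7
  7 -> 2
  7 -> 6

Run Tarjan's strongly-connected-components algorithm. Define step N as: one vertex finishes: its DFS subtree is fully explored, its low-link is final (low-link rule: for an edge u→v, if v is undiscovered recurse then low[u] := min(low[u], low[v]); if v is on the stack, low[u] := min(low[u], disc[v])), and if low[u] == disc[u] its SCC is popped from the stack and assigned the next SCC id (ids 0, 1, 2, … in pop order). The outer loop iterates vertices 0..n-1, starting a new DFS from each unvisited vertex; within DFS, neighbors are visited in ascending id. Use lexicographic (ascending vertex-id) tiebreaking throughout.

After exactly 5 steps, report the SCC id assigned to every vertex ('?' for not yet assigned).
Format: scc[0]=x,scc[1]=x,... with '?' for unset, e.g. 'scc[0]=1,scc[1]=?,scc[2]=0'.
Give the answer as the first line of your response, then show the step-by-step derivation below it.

scc[0]=?,scc[1]=0,scc[2]=?,scc[3]=?,scc[4]=1,scc[5]=2,scc[6]=?,scc[7]=?

step 1: low=(low[0]=0,low[1]=5,low[2]=0,low[3]=1,low[4]=4,low[5]=3,low[6]=?,low[7]=?); scc=(scc[0]=?,scc[1]=0,scc[2]=?,scc[3]=?,scc[4]=?,scc[5]=?,scc[6]=?,scc[7]=?)
step 2: low=(low[0]=0,low[1]=5,low[2]=0,low[3]=1,low[4]=4,low[5]=3,low[6]=?,low[7]=?); scc=(scc[0]=?,scc[1]=0,scc[2]=?,scc[3]=?,scc[4]=1,scc[5]=?,scc[6]=?,scc[7]=?)
step 3: low=(low[0]=0,low[1]=5,low[2]=0,low[3]=1,low[4]=4,low[5]=3,low[6]=?,low[7]=?); scc=(scc[0]=?,scc[1]=0,scc[2]=?,scc[3]=?,scc[4]=1,scc[5]=2,scc[6]=?,scc[7]=?)
step 4: low=(low[0]=0,low[1]=5,low[2]=0,low[3]=1,low[4]=4,low[5]=3,low[6]=?,low[7]=?); scc=(scc[0]=?,scc[1]=0,scc[2]=?,scc[3]=?,scc[4]=1,scc[5]=2,scc[6]=?,scc[7]=?)
step 5: low=(low[0]=0,low[1]=5,low[2]=0,low[3]=0,low[4]=4,low[5]=3,low[6]=6,low[7]=2); scc=(scc[0]=?,scc[1]=0,scc[2]=?,scc[3]=?,scc[4]=1,scc[5]=2,scc[6]=?,scc[7]=?)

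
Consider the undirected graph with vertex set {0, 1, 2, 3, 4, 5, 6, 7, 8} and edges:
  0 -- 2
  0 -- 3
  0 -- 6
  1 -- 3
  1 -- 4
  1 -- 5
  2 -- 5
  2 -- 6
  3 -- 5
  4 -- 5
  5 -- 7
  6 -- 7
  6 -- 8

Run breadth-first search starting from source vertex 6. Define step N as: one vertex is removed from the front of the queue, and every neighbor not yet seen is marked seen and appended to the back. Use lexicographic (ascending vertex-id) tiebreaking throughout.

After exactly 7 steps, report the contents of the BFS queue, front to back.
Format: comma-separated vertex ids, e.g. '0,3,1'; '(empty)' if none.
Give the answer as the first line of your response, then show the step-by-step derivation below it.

1,4

step 1: dequeue 6; queue=[0,2,7,8]; order=6
step 2: dequeue 0; queue=[2,7,8,3]; order=6,0
step 3: dequeue 2; queue=[7,8,3,5]; order=6,0,2
step 4: dequeue 7; queue=[8,3,5]; order=6,0,2,7
step 5: dequeue 8; queue=[3,5]; order=6,0,2,7,8
step 6: dequeue 3; queue=[5,1]; order=6,0,2,7,8,3
step 7: dequeue 5; queue=[1,4]; order=6,0,2,7,8,3,5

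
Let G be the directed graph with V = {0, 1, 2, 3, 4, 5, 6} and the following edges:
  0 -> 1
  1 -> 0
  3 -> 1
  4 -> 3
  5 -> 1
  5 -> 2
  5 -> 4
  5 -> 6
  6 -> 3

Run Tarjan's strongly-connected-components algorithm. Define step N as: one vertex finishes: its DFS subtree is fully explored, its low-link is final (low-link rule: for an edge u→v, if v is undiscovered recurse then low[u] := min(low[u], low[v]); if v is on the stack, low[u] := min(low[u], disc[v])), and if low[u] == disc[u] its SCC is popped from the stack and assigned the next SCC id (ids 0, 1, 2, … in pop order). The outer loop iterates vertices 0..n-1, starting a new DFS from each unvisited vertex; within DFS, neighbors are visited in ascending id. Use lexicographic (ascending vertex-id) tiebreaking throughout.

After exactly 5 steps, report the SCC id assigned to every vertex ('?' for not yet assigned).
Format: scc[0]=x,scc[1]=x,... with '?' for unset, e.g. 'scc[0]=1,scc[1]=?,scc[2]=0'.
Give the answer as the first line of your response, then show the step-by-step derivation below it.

scc[0]=0,scc[1]=0,scc[2]=1,scc[3]=2,scc[4]=3,scc[5]=?,scc[6]=?

step 1: low=(low[0]=0,low[1]=0,low[2]=?,low[3]=?,low[4]=?,low[5]=?,low[6]=?); scc=(scc[0]=?,scc[1]=?,scc[2]=?,scc[3]=?,scc[4]=?,scc[5]=?,scc[6]=?)
step 2: low=(low[0]=0,low[1]=0,low[2]=?,low[3]=?,low[4]=?,low[5]=?,low[6]=?); scc=(scc[0]=0,scc[1]=0,scc[2]=?,scc[3]=?,scc[4]=?,scc[5]=?,scc[6]=?)
step 3: low=(low[0]=0,low[1]=0,low[2]=2,low[3]=?,low[4]=?,low[5]=?,low[6]=?); scc=(scc[0]=0,scc[1]=0,scc[2]=1,scc[3]=?,scc[4]=?,scc[5]=?,scc[6]=?)
step 4: low=(low[0]=0,low[1]=0,low[2]=2,low[3]=3,low[4]=?,low[5]=?,low[6]=?); scc=(scc[0]=0,scc[1]=0,scc[2]=1,scc[3]=2,scc[4]=?,scc[5]=?,scc[6]=?)
step 5: low=(low[0]=0,low[1]=0,low[2]=2,low[3]=3,low[4]=4,low[5]=?,low[6]=?); scc=(scc[0]=0,scc[1]=0,scc[2]=1,scc[3]=2,scc[4]=3,scc[5]=?,scc[6]=?)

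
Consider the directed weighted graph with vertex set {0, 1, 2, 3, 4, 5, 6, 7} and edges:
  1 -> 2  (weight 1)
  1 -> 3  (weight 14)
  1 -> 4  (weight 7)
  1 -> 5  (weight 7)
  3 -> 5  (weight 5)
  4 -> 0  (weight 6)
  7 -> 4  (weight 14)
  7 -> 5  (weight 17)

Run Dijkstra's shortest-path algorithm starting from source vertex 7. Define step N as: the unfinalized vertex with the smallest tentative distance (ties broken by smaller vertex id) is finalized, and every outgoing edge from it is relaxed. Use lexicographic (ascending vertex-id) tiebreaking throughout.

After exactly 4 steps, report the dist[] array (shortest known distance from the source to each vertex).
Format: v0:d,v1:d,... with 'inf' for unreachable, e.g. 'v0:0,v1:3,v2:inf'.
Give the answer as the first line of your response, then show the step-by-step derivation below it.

v0:20,v1:inf,v2:inf,v3:inf,v4:14,v5:17,v6:inf,v7:0

step 1: dist = v0:inf,v1:inf,v2:inf,v3:inf,v4:14,v5:17,v6:inf,v7:0
step 2: dist = v0:20,v1:inf,v2:inf,v3:inf,v4:14,v5:17,v6:inf,v7:0
step 3: dist = v0:20,v1:inf,v2:inf,v3:inf,v4:14,v5:17,v6:inf,v7:0
step 4: dist = v0:20,v1:inf,v2:inf,v3:inf,v4:14,v5:17,v6:inf,v7:0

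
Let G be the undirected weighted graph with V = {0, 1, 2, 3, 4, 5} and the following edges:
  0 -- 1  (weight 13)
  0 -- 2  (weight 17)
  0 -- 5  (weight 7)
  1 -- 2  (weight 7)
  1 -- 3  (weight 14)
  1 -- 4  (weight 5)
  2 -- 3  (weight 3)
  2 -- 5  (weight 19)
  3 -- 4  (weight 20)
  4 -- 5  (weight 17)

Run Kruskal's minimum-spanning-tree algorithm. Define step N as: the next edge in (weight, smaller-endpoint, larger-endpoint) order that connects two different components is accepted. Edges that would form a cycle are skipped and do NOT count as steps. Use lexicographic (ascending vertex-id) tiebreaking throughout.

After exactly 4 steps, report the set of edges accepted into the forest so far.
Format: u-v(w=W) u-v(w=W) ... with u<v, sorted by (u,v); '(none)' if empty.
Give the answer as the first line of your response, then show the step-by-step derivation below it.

0-5(w=7) 1-2(w=7) 1-4(w=5) 2-3(w=3)

step 1: add edge 2-3 (w=3); MST = {2-3(w=3)}
step 2: add edge 1-4 (w=5); MST = {1-4(w=5) 2-3(w=3)}
step 3: add edge 0-5 (w=7); MST = {0-5(w=7) 1-4(w=5) 2-3(w=3)}
step 4: add edge 1-2 (w=7); MST = {0-5(w=7) 1-2(w=7) 1-4(w=5) 2-3(w=3)}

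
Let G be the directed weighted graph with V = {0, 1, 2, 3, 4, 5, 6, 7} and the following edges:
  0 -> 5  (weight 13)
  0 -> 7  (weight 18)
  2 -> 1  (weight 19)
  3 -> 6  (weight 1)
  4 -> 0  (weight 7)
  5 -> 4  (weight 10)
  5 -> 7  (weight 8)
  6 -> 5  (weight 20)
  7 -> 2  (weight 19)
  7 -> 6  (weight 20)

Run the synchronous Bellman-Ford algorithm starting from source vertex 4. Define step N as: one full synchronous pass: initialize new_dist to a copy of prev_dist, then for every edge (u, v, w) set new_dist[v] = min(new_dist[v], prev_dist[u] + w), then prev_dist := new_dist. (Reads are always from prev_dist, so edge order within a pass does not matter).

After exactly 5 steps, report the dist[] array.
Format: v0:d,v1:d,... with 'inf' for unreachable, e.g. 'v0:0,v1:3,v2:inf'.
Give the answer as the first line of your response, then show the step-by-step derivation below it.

v0:7,v1:63,v2:44,v3:inf,v4:0,v5:20,v6:45,v7:25

step 1: dist = v0:7,v1:inf,v2:inf,v3:inf,v4:0,v5:inf,v6:inf,v7:inf
step 2: dist = v0:7,v1:inf,v2:inf,v3:inf,v4:0,v5:20,v6:inf,v7:25
step 3: dist = v0:7,v1:inf,v2:44,v3:inf,v4:0,v5:20,v6:45,v7:25
step 4: dist = v0:7,v1:63,v2:44,v3:inf,v4:0,v5:20,v6:45,v7:25
step 5: dist = v0:7,v1:63,v2:44,v3:inf,v4:0,v5:20,v6:45,v7:25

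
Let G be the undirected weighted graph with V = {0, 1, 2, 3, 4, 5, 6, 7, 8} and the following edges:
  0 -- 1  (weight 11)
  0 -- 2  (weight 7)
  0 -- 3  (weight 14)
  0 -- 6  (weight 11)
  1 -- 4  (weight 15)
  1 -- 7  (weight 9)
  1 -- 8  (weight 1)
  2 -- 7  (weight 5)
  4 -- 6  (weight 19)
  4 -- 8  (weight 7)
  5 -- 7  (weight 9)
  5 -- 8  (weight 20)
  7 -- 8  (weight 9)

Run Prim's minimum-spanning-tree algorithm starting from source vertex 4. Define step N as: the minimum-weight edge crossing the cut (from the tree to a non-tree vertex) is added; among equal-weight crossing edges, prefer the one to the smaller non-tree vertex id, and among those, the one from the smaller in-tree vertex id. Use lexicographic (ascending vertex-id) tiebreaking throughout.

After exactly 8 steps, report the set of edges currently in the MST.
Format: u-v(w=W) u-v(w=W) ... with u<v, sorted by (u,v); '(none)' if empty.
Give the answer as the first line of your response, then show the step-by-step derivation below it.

0-2(w=7) 0-3(w=14) 0-6(w=11) 1-7(w=9) 1-8(w=1) 2-7(w=5) 4-8(w=7) 5-7(w=9)

step 1: add edge 4-8 (w=7); MST = {4-8(w=7)}
step 2: add edge 1-8 (w=1); MST = {1-8(w=1) 4-8(w=7)}
step 3: add edge 1-7 (w=9); MST = {1-7(w=9) 1-8(w=1) 4-8(w=7)}
step 4: add edge 2-7 (w=5); MST = {1-7(w=9) 1-8(w=1) 2-7(w=5) 4-8(w=7)}
step 5: add edge 0-2 (w=7); MST = {0-2(w=7) 1-7(w=9) 1-8(w=1) 2-7(w=5) 4-8(w=7)}
step 6: add edge 5-7 (w=9); MST = {0-2(w=7) 1-7(w=9) 1-8(w=1) 2-7(w=5) 4-8(w=7) 5-7(w=9)}
step 7: add edge 0-6 (w=11); MST = {0-2(w=7) 0-6(w=11) 1-7(w=9) 1-8(w=1) 2-7(w=5) 4-8(w=7) 5-7(w=9)}
step 8: add edge 0-3 (w=14); MST = {0-2(w=7) 0-3(w=14) 0-6(w=11) 1-7(w=9) 1-8(w=1) 2-7(w=5) 4-8(w=7) 5-7(w=9)}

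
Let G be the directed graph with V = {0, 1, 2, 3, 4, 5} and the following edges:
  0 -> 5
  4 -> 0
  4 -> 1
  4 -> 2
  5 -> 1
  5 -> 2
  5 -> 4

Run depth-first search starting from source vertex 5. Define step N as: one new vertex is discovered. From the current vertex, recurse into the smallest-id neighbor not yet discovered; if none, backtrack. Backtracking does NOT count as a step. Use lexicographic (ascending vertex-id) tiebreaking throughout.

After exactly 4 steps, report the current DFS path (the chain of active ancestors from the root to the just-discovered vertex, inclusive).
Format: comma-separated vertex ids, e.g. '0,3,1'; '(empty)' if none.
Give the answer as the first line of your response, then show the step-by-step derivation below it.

5,4

step 1: discover 5; path=5; order=5
step 2: discover 1; path=5>1; order=5,1
step 3: discover 2; path=5>2; order=5,1,2
step 4: discover 4; path=5>4; order=5,1,2,4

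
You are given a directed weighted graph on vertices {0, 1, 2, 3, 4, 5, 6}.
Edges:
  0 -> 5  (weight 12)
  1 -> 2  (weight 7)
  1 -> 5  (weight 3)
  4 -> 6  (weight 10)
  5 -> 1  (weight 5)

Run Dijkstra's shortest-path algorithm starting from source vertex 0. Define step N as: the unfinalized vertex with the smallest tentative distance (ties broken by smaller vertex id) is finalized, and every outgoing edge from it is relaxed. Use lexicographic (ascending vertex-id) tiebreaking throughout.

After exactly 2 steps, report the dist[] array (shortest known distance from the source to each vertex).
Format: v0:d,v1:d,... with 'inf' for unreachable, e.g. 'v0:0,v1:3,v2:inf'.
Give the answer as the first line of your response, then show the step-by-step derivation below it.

v0:0,v1:17,v2:inf,v3:inf,v4:inf,v5:12,v6:inf

step 1: dist = v0:0,v1:inf,v2:inf,v3:inf,v4:inf,v5:12,v6:inf
step 2: dist = v0:0,v1:17,v2:inf,v3:inf,v4:inf,v5:12,v6:inf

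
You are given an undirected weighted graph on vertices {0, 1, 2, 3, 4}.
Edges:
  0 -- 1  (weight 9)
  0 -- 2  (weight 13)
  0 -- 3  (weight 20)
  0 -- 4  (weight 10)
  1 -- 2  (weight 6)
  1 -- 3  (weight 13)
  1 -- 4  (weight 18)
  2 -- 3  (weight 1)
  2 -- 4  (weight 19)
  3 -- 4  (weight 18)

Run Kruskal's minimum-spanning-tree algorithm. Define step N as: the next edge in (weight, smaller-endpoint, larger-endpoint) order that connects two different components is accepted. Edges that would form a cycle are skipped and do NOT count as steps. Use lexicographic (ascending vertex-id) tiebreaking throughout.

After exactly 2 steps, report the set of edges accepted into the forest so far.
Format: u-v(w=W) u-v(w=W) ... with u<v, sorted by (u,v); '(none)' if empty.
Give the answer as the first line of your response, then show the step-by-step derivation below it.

1-2(w=6) 2-3(w=1)

step 1: add edge 2-3 (w=1); MST = {2-3(w=1)}
step 2: add edge 1-2 (w=6); MST = {1-2(w=6) 2-3(w=1)}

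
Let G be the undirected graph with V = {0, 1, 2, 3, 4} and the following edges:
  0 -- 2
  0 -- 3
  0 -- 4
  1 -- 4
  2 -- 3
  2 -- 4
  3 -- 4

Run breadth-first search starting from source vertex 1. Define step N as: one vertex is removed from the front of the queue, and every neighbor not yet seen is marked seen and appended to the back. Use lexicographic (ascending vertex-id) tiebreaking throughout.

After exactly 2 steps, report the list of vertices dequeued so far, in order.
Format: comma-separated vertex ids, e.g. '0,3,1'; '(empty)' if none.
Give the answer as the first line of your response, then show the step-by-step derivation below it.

1,4

step 1: dequeue 1; queue=[4]; order=1
step 2: dequeue 4; queue=[0,2,3]; order=1,4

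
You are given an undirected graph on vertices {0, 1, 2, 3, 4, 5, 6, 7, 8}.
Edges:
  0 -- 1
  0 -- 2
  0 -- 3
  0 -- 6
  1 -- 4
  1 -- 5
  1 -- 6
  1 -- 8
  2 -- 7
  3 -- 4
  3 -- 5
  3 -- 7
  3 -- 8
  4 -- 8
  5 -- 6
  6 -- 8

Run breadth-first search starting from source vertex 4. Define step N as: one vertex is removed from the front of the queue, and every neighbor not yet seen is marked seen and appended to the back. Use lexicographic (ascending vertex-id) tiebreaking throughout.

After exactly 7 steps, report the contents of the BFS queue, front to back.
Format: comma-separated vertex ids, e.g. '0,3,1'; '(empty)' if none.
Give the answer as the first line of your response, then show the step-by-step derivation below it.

7,2

step 1: dequeue 4; queue=[1,3,8]; order=4
step 2: dequeue 1; queue=[3,8,0,5,6]; order=4,1
step 3: dequeue 3; queue=[8,0,5,6,7]; order=4,1,3
step 4: dequeue 8; queue=[0,5,6,7]; order=4,1,3,8
step 5: dequeue 0; queue=[5,6,7,2]; order=4,1,3,8,0
step 6: dequeue 5; queue=[6,7,2]; order=4,1,3,8,0,5
step 7: dequeue 6; queue=[7,2]; order=4,1,3,8,0,5,6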